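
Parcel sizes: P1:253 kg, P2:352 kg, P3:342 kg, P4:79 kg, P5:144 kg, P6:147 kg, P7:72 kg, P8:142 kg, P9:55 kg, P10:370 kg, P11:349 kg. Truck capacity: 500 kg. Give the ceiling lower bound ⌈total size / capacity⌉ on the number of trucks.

5

Total size = 253 + 352 + 342 + 79 + 144 + 147 + 72 + 142 + 55 + 370 + 349 = 2305 kg.
⌈2305 / 500⌉ = 5.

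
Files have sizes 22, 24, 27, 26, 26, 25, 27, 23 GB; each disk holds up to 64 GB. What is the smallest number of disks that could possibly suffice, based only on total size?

4

Total size = 22 + 24 + 27 + 26 + 26 + 25 + 27 + 23 = 200 GB.
⌈200 / 64⌉ = 4.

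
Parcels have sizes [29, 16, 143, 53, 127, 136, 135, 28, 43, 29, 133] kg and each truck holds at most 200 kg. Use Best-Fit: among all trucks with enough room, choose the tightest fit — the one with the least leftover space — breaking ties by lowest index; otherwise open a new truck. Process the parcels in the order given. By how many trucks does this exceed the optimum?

0

Best-Fit: [29,16,143] [53,127] [136,28,29] [135,43] [133] → 5 trucks.
Total size 872 kg; any packing needs at least ⌈872/200⌉ = 5 trucks.
So 5 is already optimal.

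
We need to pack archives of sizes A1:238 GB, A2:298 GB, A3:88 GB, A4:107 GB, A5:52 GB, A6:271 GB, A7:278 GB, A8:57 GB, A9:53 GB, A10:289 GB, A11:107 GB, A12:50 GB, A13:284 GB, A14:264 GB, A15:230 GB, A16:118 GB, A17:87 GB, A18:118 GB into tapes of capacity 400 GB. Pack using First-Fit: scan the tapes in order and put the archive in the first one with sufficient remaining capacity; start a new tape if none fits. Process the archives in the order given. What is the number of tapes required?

tape 1: place A1 (238 GB), 162 GB left
tape 2: place A2 (298 GB), 102 GB left
tape 1: place A3 (88 GB), 74 GB left
tape 3: place A4 (107 GB), 293 GB left
tape 1: place A5 (52 GB), 22 GB left
tape 3: place A6 (271 GB), 22 GB left
tape 4: place A7 (278 GB), 122 GB left
tape 2: place A8 (57 GB), 45 GB left
tape 4: place A9 (53 GB), 69 GB left
tape 5: place A10 (289 GB), 111 GB left
tape 5: place A11 (107 GB), 4 GB left
tape 4: place A12 (50 GB), 19 GB left
tape 6: place A13 (284 GB), 116 GB left
tape 7: place A14 (264 GB), 136 GB left
tape 8: place A15 (230 GB), 170 GB left
tape 7: place A16 (118 GB), 18 GB left
tape 6: place A17 (87 GB), 29 GB left
tape 8: place A18 (118 GB), 52 GB left

8 tapes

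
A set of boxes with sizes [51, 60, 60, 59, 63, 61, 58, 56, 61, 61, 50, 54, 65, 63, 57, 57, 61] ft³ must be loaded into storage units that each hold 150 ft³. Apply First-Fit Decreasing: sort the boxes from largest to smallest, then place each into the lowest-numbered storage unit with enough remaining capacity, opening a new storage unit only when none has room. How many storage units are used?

Sorted descending: 65, 63, 63, 61, 61, 61, 61, 60, 60, 59, 58, 57, 57, 56, 54, 51, 50.
65 ft³ → storage unit 1 (remaining 85 ft³)
63 ft³ → storage unit 1 (remaining 22 ft³)
63 ft³ → storage unit 2 (remaining 87 ft³)
61 ft³ → storage unit 2 (remaining 26 ft³)
61 ft³ → storage unit 3 (remaining 89 ft³)
61 ft³ → storage unit 3 (remaining 28 ft³)
61 ft³ → storage unit 4 (remaining 89 ft³)
60 ft³ → storage unit 4 (remaining 29 ft³)
60 ft³ → storage unit 5 (remaining 90 ft³)
59 ft³ → storage unit 5 (remaining 31 ft³)
58 ft³ → storage unit 6 (remaining 92 ft³)
57 ft³ → storage unit 6 (remaining 35 ft³)
57 ft³ → storage unit 7 (remaining 93 ft³)
56 ft³ → storage unit 7 (remaining 37 ft³)
54 ft³ → storage unit 8 (remaining 96 ft³)
51 ft³ → storage unit 8 (remaining 45 ft³)
50 ft³ → storage unit 9 (remaining 100 ft³)

9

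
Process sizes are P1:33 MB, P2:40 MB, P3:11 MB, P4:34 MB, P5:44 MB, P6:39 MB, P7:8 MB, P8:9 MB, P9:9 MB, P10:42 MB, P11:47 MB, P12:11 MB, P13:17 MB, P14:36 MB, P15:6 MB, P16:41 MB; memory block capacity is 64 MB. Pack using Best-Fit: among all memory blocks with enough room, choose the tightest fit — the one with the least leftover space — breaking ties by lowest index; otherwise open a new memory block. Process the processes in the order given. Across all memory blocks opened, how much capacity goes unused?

149

Put P1 (33 MB) in memory block 1; 31 MB remain.
Put P2 (40 MB) in memory block 2; 24 MB remain.
Put P3 (11 MB) in memory block 2; 13 MB remain.
Put P4 (34 MB) in memory block 3; 30 MB remain.
Put P5 (44 MB) in memory block 4; 20 MB remain.
Put P6 (39 MB) in memory block 5; 25 MB remain.
Put P7 (8 MB) in memory block 2; 5 MB remain.
Put P8 (9 MB) in memory block 4; 11 MB remain.
Put P9 (9 MB) in memory block 4; 2 MB remain.
Put P10 (42 MB) in memory block 6; 22 MB remain.
Put P11 (47 MB) in memory block 7; 17 MB remain.
Put P12 (11 MB) in memory block 7; 6 MB remain.
Put P13 (17 MB) in memory block 6; 5 MB remain.
Put P14 (36 MB) in memory block 8; 28 MB remain.
Put P15 (6 MB) in memory block 7; 0 MB remain.
Put P16 (41 MB) in memory block 9; 23 MB remain.
9 memory blocks × 64 MB = 576 MB; used 427 MB; unused 149 MB.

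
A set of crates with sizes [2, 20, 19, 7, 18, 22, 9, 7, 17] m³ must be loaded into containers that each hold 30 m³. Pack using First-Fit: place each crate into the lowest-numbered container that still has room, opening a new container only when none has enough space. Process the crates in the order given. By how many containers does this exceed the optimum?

First-Fit: [2,20,7] [19,9] [18,7] [22] [17] → 5 containers.
Total size 121 m³; any packing needs at least ⌈121/30⌉ = 5 containers.
So 5 is already optimal.

0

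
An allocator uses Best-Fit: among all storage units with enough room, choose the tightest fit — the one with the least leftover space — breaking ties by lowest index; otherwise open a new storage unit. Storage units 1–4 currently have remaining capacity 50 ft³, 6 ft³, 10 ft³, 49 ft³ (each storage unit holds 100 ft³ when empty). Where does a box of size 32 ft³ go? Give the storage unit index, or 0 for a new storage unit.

4

Storage units with room: storage unit 1 (50 ft³), storage unit 4 (49 ft³).
Tightest fit is storage unit 4 with 49 ft³ free.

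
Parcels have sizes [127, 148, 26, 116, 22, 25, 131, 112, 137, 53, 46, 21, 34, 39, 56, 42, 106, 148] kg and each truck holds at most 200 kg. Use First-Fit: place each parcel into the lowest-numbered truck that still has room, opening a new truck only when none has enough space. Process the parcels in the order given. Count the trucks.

8

127 kg → truck 1 (remaining 73 kg)
148 kg → truck 2 (remaining 52 kg)
26 kg → truck 1 (remaining 47 kg)
116 kg → truck 3 (remaining 84 kg)
22 kg → truck 1 (remaining 25 kg)
25 kg → truck 1 (remaining 0 kg)
131 kg → truck 4 (remaining 69 kg)
112 kg → truck 5 (remaining 88 kg)
137 kg → truck 6 (remaining 63 kg)
53 kg → truck 3 (remaining 31 kg)
46 kg → truck 2 (remaining 6 kg)
21 kg → truck 3 (remaining 10 kg)
34 kg → truck 4 (remaining 35 kg)
39 kg → truck 5 (remaining 49 kg)
56 kg → truck 6 (remaining 7 kg)
42 kg → truck 5 (remaining 7 kg)
106 kg → truck 7 (remaining 94 kg)
148 kg → truck 8 (remaining 52 kg)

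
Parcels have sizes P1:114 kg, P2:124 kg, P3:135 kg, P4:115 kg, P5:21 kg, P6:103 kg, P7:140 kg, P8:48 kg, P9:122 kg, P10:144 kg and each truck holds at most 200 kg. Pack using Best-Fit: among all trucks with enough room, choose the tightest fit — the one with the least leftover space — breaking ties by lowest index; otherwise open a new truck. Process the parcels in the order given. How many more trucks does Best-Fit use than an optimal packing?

0

Best-Fit: [114] [124] [135,21] [115] [103] [140,48] [122] [144] → 8 trucks.
8 parcels exceed 100 kg (half the capacity), and no two of those can share a truck, so at least 8 trucks are needed.
So 8 is already optimal.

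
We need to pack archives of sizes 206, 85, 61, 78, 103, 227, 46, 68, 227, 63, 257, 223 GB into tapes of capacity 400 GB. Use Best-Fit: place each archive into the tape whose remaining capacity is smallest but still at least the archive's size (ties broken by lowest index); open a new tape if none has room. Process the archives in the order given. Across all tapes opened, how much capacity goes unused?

756

tape 1: place 206 GB, 194 GB left
tape 1: place 85 GB, 109 GB left
tape 1: place 61 GB, 48 GB left
tape 2: place 78 GB, 322 GB left
tape 2: place 103 GB, 219 GB left
tape 3: place 227 GB, 173 GB left
tape 1: place 46 GB, 2 GB left
tape 3: place 68 GB, 105 GB left
tape 4: place 227 GB, 173 GB left
tape 3: place 63 GB, 42 GB left
tape 5: place 257 GB, 143 GB left
tape 6: place 223 GB, 177 GB left
6 tapes × 400 GB = 2400 GB; used 1644 GB; unused 756 GB.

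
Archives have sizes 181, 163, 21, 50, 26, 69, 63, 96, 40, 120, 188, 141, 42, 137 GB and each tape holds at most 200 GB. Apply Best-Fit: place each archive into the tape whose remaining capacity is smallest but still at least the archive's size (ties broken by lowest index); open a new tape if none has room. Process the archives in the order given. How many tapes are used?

Put 181 GB in tape 1; 19 GB remain.
Put 163 GB in tape 2; 37 GB remain.
Put 21 GB in tape 2; 16 GB remain.
Put 50 GB in tape 3; 150 GB remain.
Put 26 GB in tape 3; 124 GB remain.
Put 69 GB in tape 3; 55 GB remain.
Put 63 GB in tape 4; 137 GB remain.
Put 96 GB in tape 4; 41 GB remain.
Put 40 GB in tape 4; 1 GB remain.
Put 120 GB in tape 5; 80 GB remain.
Put 188 GB in tape 6; 12 GB remain.
Put 141 GB in tape 7; 59 GB remain.
Put 42 GB in tape 3; 13 GB remain.
Put 137 GB in tape 8; 63 GB remain.
Final tapes: [181] [163,21] [50,26,69,42] [63,96,40] [120] [188] [141] [137].

8 tapes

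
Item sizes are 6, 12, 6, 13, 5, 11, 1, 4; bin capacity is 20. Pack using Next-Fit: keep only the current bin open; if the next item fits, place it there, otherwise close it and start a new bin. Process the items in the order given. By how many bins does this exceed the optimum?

Next-Fit: [6,12] [6,13] [5,11,1] [4] → 4 bins.
Total size 58; any packing needs at least ⌈58/20⌉ = 3 bins.
An optimal packing achieves that bound: [13,6,1] [12,6] [11,5,4] → 3 bins.
Excess: 4 − 3 = 1.

1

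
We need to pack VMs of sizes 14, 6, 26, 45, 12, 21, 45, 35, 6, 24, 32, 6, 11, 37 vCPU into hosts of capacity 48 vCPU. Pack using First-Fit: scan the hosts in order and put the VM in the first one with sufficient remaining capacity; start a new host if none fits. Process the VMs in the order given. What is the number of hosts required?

8 hosts

host 1: place 14 vCPU, 34 vCPU left
host 1: place 6 vCPU, 28 vCPU left
host 1: place 26 vCPU, 2 vCPU left
host 2: place 45 vCPU, 3 vCPU left
host 3: place 12 vCPU, 36 vCPU left
host 3: place 21 vCPU, 15 vCPU left
host 4: place 45 vCPU, 3 vCPU left
host 5: place 35 vCPU, 13 vCPU left
host 3: place 6 vCPU, 9 vCPU left
host 6: place 24 vCPU, 24 vCPU left
host 7: place 32 vCPU, 16 vCPU left
host 3: place 6 vCPU, 3 vCPU left
host 5: place 11 vCPU, 2 vCPU left
host 8: place 37 vCPU, 11 vCPU left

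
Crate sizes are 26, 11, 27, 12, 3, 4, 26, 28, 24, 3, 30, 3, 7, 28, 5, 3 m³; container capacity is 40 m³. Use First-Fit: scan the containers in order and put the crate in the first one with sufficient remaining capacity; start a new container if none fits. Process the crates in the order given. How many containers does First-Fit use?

container 1: place 26 m³, 14 m³ left
container 1: place 11 m³, 3 m³ left
container 2: place 27 m³, 13 m³ left
container 2: place 12 m³, 1 m³ left
container 1: place 3 m³, 0 m³ left
container 3: place 4 m³, 36 m³ left
container 3: place 26 m³, 10 m³ left
container 4: place 28 m³, 12 m³ left
container 5: place 24 m³, 16 m³ left
container 3: place 3 m³, 7 m³ left
container 6: place 30 m³, 10 m³ left
container 3: place 3 m³, 4 m³ left
container 4: place 7 m³, 5 m³ left
container 7: place 28 m³, 12 m³ left
container 4: place 5 m³, 0 m³ left
container 3: place 3 m³, 1 m³ left
Final containers: [26,11,3] [27,12] [4,26,3,3,3] [28,7,5] [24] [30] [28].

7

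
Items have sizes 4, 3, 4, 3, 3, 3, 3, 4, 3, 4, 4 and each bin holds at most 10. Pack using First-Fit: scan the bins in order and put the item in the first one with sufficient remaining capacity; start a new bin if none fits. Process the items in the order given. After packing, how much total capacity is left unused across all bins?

bin 1: place 4, 6 left
bin 1: place 3, 3 left
bin 2: place 4, 6 left
bin 1: place 3, 0 left
bin 2: place 3, 3 left
bin 2: place 3, 0 left
bin 3: place 3, 7 left
bin 3: place 4, 3 left
bin 3: place 3, 0 left
bin 4: place 4, 6 left
bin 4: place 4, 2 left
4 bins × 10 = 40; used 38; unused 2.

2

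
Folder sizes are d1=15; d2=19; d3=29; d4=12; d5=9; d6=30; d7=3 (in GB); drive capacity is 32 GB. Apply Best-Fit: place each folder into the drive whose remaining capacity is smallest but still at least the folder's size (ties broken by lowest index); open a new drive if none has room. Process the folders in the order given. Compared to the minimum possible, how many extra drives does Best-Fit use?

Best-Fit: [15,9] [19,12] [29,3] [30] → 4 drives.
Total size 117 GB; any packing needs at least ⌈117/32⌉ = 4 drives.
So 4 is already optimal.

0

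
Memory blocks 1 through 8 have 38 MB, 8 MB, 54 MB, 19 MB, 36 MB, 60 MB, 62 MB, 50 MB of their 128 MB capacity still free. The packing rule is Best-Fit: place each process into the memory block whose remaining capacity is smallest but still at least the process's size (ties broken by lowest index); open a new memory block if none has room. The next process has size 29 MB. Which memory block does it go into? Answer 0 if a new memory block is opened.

Memory blocks with room: memory block 1 (38 MB), memory block 3 (54 MB), memory block 5 (36 MB), memory block 6 (60 MB), memory block 7 (62 MB), memory block 8 (50 MB).
Tightest fit is memory block 5 with 36 MB free.

5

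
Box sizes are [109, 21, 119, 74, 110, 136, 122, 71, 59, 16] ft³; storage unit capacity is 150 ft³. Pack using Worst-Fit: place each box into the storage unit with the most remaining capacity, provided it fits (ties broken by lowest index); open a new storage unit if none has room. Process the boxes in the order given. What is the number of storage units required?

7

Put 109 ft³ in storage unit 1; 41 ft³ remain.
Put 21 ft³ in storage unit 1; 20 ft³ remain.
Put 119 ft³ in storage unit 2; 31 ft³ remain.
Put 74 ft³ in storage unit 3; 76 ft³ remain.
Put 110 ft³ in storage unit 4; 40 ft³ remain.
Put 136 ft³ in storage unit 5; 14 ft³ remain.
Put 122 ft³ in storage unit 6; 28 ft³ remain.
Put 71 ft³ in storage unit 3; 5 ft³ remain.
Put 59 ft³ in storage unit 7; 91 ft³ remain.
Put 16 ft³ in storage unit 7; 75 ft³ remain.
Final storage units: [109,21] [119] [74,71] [110] [136] [122] [59,16].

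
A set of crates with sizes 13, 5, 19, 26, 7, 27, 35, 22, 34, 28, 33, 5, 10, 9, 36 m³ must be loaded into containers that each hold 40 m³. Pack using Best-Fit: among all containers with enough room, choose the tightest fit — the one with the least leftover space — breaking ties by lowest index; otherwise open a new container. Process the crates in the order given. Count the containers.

9

Put 13 m³ in container 1; 27 m³ remain.
Put 5 m³ in container 1; 22 m³ remain.
Put 19 m³ in container 1; 3 m³ remain.
Put 26 m³ in container 2; 14 m³ remain.
Put 7 m³ in container 2; 7 m³ remain.
Put 27 m³ in container 3; 13 m³ remain.
Put 35 m³ in container 4; 5 m³ remain.
Put 22 m³ in container 5; 18 m³ remain.
Put 34 m³ in container 6; 6 m³ remain.
Put 28 m³ in container 7; 12 m³ remain.
Put 33 m³ in container 8; 7 m³ remain.
Put 5 m³ in container 4; 0 m³ remain.
Put 10 m³ in container 7; 2 m³ remain.
Put 9 m³ in container 3; 4 m³ remain.
Put 36 m³ in container 9; 4 m³ remain.
Final containers: [13,5,19] [26,7] [27,9] [35,5] [22] [34] [28,10] [33] [36].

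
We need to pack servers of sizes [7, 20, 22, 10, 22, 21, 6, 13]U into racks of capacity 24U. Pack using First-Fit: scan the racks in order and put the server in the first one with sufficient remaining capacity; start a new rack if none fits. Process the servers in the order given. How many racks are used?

6

rack 1: place 7U, 17U left
rack 2: place 20U, 4U left
rack 3: place 22U, 2U left
rack 1: place 10U, 7U left
rack 4: place 22U, 2U left
rack 5: place 21U, 3U left
rack 1: place 6U, 1U left
rack 6: place 13U, 11U left
Final racks: [7,10,6] [20] [22] [22] [21] [13].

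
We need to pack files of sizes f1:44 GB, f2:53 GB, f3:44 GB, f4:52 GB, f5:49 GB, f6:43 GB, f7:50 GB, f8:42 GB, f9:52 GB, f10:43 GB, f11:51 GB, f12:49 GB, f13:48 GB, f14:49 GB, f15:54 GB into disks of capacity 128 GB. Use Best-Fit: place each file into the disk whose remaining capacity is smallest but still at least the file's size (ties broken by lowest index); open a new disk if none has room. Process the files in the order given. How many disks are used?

Put f1 (44 GB) in disk 1; 84 GB remain.
Put f2 (53 GB) in disk 1; 31 GB remain.
Put f3 (44 GB) in disk 2; 84 GB remain.
Put f4 (52 GB) in disk 2; 32 GB remain.
Put f5 (49 GB) in disk 3; 79 GB remain.
Put f6 (43 GB) in disk 3; 36 GB remain.
Put f7 (50 GB) in disk 4; 78 GB remain.
Put f8 (42 GB) in disk 4; 36 GB remain.
Put f9 (52 GB) in disk 5; 76 GB remain.
Put f10 (43 GB) in disk 5; 33 GB remain.
Put f11 (51 GB) in disk 6; 77 GB remain.
Put f12 (49 GB) in disk 6; 28 GB remain.
Put f13 (48 GB) in disk 7; 80 GB remain.
Put f14 (49 GB) in disk 7; 31 GB remain.
Put f15 (54 GB) in disk 8; 74 GB remain.

8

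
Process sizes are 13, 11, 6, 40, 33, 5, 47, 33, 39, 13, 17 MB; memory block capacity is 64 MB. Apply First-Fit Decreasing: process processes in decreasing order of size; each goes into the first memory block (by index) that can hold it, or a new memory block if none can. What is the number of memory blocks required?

5

Sorted descending: 47, 40, 39, 33, 33, 17, 13, 13, 11, 6, 5.
memory block 1: place 47 MB, 17 MB left
memory block 2: place 40 MB, 24 MB left
memory block 3: place 39 MB, 25 MB left
memory block 4: place 33 MB, 31 MB left
memory block 5: place 33 MB, 31 MB left
memory block 1: place 17 MB, 0 MB left
memory block 2: place 13 MB, 11 MB left
memory block 3: place 13 MB, 12 MB left
memory block 2: place 11 MB, 0 MB left
memory block 3: place 6 MB, 6 MB left
memory block 3: place 5 MB, 1 MB left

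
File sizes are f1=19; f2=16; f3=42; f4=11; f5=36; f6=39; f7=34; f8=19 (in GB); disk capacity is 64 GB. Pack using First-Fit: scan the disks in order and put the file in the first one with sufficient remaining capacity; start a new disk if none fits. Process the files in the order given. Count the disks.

Put f1 (19 GB) in disk 1; 45 GB remain.
Put f2 (16 GB) in disk 1; 29 GB remain.
Put f3 (42 GB) in disk 2; 22 GB remain.
Put f4 (11 GB) in disk 1; 18 GB remain.
Put f5 (36 GB) in disk 3; 28 GB remain.
Put f6 (39 GB) in disk 4; 25 GB remain.
Put f7 (34 GB) in disk 5; 30 GB remain.
Put f8 (19 GB) in disk 2; 3 GB remain.
Final disks: [19,16,11] [42,19] [36] [39] [34].

5 disks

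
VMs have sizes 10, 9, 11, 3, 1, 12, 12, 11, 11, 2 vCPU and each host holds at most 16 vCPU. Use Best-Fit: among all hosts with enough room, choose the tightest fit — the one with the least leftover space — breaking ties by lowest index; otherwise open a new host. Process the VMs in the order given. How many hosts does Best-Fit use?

Put 10 vCPU in host 1; 6 vCPU remain.
Put 9 vCPU in host 2; 7 vCPU remain.
Put 11 vCPU in host 3; 5 vCPU remain.
Put 3 vCPU in host 3; 2 vCPU remain.
Put 1 vCPU in host 3; 1 vCPU remain.
Put 12 vCPU in host 4; 4 vCPU remain.
Put 12 vCPU in host 5; 4 vCPU remain.
Put 11 vCPU in host 6; 5 vCPU remain.
Put 11 vCPU in host 7; 5 vCPU remain.
Put 2 vCPU in host 4; 2 vCPU remain.
Final hosts: [10] [9] [11,3,1] [12,2] [12] [11] [11].

7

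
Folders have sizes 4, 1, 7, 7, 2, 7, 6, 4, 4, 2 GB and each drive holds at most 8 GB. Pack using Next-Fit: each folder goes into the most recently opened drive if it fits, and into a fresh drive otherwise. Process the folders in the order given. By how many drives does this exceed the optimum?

2

Next-Fit: [4,1] [7] [7] [2] [7] [6] [4,4] [2] → 8 drives.
Total size 44 GB; any packing needs at least ⌈44/8⌉ = 6 drives.
An optimal packing achieves that bound: [7,1] [7] [7] [6,2] [4,4] [4,2] → 6 drives.
Excess: 8 − 6 = 2.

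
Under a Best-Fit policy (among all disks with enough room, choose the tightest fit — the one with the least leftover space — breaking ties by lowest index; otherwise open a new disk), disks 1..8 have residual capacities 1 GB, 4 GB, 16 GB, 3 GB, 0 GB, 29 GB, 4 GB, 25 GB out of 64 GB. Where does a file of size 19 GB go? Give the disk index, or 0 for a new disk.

8

Disks with room: disk 6 (29 GB), disk 8 (25 GB).
Tightest fit is disk 8 with 25 GB free.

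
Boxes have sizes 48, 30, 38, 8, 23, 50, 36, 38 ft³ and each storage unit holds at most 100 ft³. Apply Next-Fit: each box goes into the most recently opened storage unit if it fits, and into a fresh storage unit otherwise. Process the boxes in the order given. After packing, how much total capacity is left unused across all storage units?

129

storage unit 1: place 48 ft³, 52 ft³ left
storage unit 1: place 30 ft³, 22 ft³ left
storage unit 2: place 38 ft³, 62 ft³ left
storage unit 2: place 8 ft³, 54 ft³ left
storage unit 2: place 23 ft³, 31 ft³ left
storage unit 3: place 50 ft³, 50 ft³ left
storage unit 3: place 36 ft³, 14 ft³ left
storage unit 4: place 38 ft³, 62 ft³ left
4 storage units × 100 ft³ = 400 ft³; used 271 ft³; unused 129 ft³.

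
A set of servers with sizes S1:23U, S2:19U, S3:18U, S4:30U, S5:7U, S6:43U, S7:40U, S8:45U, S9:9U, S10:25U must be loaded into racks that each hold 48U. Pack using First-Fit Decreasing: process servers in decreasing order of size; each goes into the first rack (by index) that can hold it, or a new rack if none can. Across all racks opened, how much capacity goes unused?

29

Sorted descending: 45, 43, 40, 30, 25, 23, 19, 18, 9, 7.
Put 45U in rack 1; 3U remain.
Put 43U in rack 2; 5U remain.
Put 40U in rack 3; 8U remain.
Put 30U in rack 4; 18U remain.
Put 25U in rack 5; 23U remain.
Put 23U in rack 5; 0U remain.
Put 19U in rack 6; 29U remain.
Put 18U in rack 4; 0U remain.
Put 9U in rack 6; 20U remain.
Put 7U in rack 3; 1U remain.
6 racks × 48U = 288U; used 259U; unused 29U.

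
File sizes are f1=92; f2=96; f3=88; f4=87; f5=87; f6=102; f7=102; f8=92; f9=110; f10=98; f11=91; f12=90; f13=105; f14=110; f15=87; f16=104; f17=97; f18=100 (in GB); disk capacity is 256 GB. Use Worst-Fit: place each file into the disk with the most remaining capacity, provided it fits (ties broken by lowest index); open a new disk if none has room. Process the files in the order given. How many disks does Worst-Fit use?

9

disk 1: place f1 (92 GB), 164 GB left
disk 1: place f2 (96 GB), 68 GB left
disk 2: place f3 (88 GB), 168 GB left
disk 2: place f4 (87 GB), 81 GB left
disk 3: place f5 (87 GB), 169 GB left
disk 3: place f6 (102 GB), 67 GB left
disk 4: place f7 (102 GB), 154 GB left
disk 4: place f8 (92 GB), 62 GB left
disk 5: place f9 (110 GB), 146 GB left
disk 5: place f10 (98 GB), 48 GB left
disk 6: place f11 (91 GB), 165 GB left
disk 6: place f12 (90 GB), 75 GB left
disk 7: place f13 (105 GB), 151 GB left
disk 7: place f14 (110 GB), 41 GB left
disk 8: place f15 (87 GB), 169 GB left
disk 8: place f16 (104 GB), 65 GB left
disk 9: place f17 (97 GB), 159 GB left
disk 9: place f18 (100 GB), 59 GB left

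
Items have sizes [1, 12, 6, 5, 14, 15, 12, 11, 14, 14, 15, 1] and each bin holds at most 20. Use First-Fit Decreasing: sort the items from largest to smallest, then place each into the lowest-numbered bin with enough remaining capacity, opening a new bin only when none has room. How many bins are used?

Sorted descending: 15, 15, 14, 14, 14, 12, 12, 11, 6, 5, 1, 1.
15 → bin 1 (remaining 5)
15 → bin 2 (remaining 5)
14 → bin 3 (remaining 6)
14 → bin 4 (remaining 6)
14 → bin 5 (remaining 6)
12 → bin 6 (remaining 8)
12 → bin 7 (remaining 8)
11 → bin 8 (remaining 9)
6 → bin 3 (remaining 0)
5 → bin 1 (remaining 0)
1 → bin 2 (remaining 4)
1 → bin 2 (remaining 3)
Final bins: [15,5] [15,1,1] [14,6] [14] [14] [12] [12] [11].

8 bins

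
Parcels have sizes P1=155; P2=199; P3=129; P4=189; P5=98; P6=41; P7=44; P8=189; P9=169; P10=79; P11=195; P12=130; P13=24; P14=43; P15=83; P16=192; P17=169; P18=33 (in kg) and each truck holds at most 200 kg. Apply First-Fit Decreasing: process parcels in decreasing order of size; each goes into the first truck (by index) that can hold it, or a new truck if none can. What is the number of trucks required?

Sorted descending: 199, 195, 192, 189, 189, 169, 169, 155, 130, 129, 98, 83, 79, 44, 43, 41, 33, 24.
Put 199 kg in truck 1; 1 kg remain.
Put 195 kg in truck 2; 5 kg remain.
Put 192 kg in truck 3; 8 kg remain.
Put 189 kg in truck 4; 11 kg remain.
Put 189 kg in truck 5; 11 kg remain.
Put 169 kg in truck 6; 31 kg remain.
Put 169 kg in truck 7; 31 kg remain.
Put 155 kg in truck 8; 45 kg remain.
Put 130 kg in truck 9; 70 kg remain.
Put 129 kg in truck 10; 71 kg remain.
Put 98 kg in truck 11; 102 kg remain.
Put 83 kg in truck 11; 19 kg remain.
Put 79 kg in truck 12; 121 kg remain.
Put 44 kg in truck 8; 1 kg remain.
Put 43 kg in truck 9; 27 kg remain.
Put 41 kg in truck 10; 30 kg remain.
Put 33 kg in truck 12; 88 kg remain.
Put 24 kg in truck 6; 7 kg remain.

12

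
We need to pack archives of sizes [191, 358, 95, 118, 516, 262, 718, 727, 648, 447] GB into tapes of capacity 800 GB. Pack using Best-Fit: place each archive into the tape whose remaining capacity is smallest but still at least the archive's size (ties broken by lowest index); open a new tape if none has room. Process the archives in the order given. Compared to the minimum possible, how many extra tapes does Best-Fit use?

Best-Fit: [191,358,95,118] [516,262] [718] [727] [648] [447] → 6 tapes.
Total size 4080 GB; any packing needs at least ⌈4080/800⌉ = 6 tapes.
So 6 is already optimal.

0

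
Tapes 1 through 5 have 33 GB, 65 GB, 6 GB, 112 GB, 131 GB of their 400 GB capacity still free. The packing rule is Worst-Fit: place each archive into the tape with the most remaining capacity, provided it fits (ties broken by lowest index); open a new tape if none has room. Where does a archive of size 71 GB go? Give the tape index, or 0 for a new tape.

Tapes with room: tape 4 (112 GB), tape 5 (131 GB).
Most room is tape 5 with 131 GB free.

5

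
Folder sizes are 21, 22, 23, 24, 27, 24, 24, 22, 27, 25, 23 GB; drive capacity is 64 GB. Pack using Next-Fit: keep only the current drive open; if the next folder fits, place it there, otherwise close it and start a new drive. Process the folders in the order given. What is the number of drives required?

6 drives

Put 21 GB in drive 1; 43 GB remain.
Put 22 GB in drive 1; 21 GB remain.
Put 23 GB in drive 2; 41 GB remain.
Put 24 GB in drive 2; 17 GB remain.
Put 27 GB in drive 3; 37 GB remain.
Put 24 GB in drive 3; 13 GB remain.
Put 24 GB in drive 4; 40 GB remain.
Put 22 GB in drive 4; 18 GB remain.
Put 27 GB in drive 5; 37 GB remain.
Put 25 GB in drive 5; 12 GB remain.
Put 23 GB in drive 6; 41 GB remain.
Final drives: [21,22] [23,24] [27,24] [24,22] [27,25] [23].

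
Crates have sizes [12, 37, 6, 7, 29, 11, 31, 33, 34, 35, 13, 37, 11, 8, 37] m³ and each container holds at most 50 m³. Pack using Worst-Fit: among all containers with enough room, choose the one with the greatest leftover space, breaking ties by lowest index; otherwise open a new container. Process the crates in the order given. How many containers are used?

8

12 m³ → container 1 (remaining 38 m³)
37 m³ → container 1 (remaining 1 m³)
6 m³ → container 2 (remaining 44 m³)
7 m³ → container 2 (remaining 37 m³)
29 m³ → container 2 (remaining 8 m³)
11 m³ → container 3 (remaining 39 m³)
31 m³ → container 3 (remaining 8 m³)
33 m³ → container 4 (remaining 17 m³)
34 m³ → container 5 (remaining 16 m³)
35 m³ → container 6 (remaining 15 m³)
13 m³ → container 4 (remaining 4 m³)
37 m³ → container 7 (remaining 13 m³)
11 m³ → container 5 (remaining 5 m³)
8 m³ → container 6 (remaining 7 m³)
37 m³ → container 8 (remaining 13 m³)
Final containers: [12,37] [6,7,29] [11,31] [33,13] [34,11] [35,8] [37] [37].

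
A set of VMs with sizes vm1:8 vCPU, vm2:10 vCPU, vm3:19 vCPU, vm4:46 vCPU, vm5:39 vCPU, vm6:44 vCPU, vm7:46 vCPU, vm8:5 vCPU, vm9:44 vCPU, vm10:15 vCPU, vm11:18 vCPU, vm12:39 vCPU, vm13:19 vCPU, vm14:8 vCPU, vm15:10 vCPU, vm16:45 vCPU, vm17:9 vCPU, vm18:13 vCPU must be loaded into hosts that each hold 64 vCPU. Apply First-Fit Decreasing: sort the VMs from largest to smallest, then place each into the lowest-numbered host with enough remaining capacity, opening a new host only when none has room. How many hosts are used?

Sorted descending: 46, 46, 45, 44, 44, 39, 39, 19, 19, 18, 15, 13, 10, 10, 9, 8, 8, 5.
46 vCPU → host 1 (remaining 18 vCPU)
46 vCPU → host 2 (remaining 18 vCPU)
45 vCPU → host 3 (remaining 19 vCPU)
44 vCPU → host 4 (remaining 20 vCPU)
44 vCPU → host 5 (remaining 20 vCPU)
39 vCPU → host 6 (remaining 25 vCPU)
39 vCPU → host 7 (remaining 25 vCPU)
19 vCPU → host 3 (remaining 0 vCPU)
19 vCPU → host 4 (remaining 1 vCPU)
18 vCPU → host 1 (remaining 0 vCPU)
15 vCPU → host 2 (remaining 3 vCPU)
13 vCPU → host 5 (remaining 7 vCPU)
10 vCPU → host 6 (remaining 15 vCPU)
10 vCPU → host 6 (remaining 5 vCPU)
9 vCPU → host 7 (remaining 16 vCPU)
8 vCPU → host 7 (remaining 8 vCPU)
8 vCPU → host 7 (remaining 0 vCPU)
5 vCPU → host 5 (remaining 2 vCPU)
Final hosts: [46,18] [46,15] [45,19] [44,19] [44,13,5] [39,10,10] [39,9,8,8].

7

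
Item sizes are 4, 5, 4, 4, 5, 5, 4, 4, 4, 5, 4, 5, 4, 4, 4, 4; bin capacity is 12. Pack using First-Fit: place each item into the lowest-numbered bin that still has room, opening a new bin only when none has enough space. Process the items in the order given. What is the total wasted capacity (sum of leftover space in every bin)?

bin 1: place 4, 8 left
bin 1: place 5, 3 left
bin 2: place 4, 8 left
bin 2: place 4, 4 left
bin 3: place 5, 7 left
bin 3: place 5, 2 left
bin 2: place 4, 0 left
bin 4: place 4, 8 left
bin 4: place 4, 4 left
bin 5: place 5, 7 left
bin 4: place 4, 0 left
bin 5: place 5, 2 left
bin 6: place 4, 8 left
bin 6: place 4, 4 left
bin 6: place 4, 0 left
bin 7: place 4, 8 left
7 bins × 12 = 84; used 69; unused 15.

15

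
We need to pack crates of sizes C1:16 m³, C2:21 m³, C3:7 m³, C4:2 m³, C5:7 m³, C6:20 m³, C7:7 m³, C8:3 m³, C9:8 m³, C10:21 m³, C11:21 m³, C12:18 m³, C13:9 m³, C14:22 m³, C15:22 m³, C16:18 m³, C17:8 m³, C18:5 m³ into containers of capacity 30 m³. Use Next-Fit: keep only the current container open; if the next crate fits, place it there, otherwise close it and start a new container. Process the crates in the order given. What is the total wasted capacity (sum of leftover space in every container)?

95

container 1: place C1 (16 m³), 14 m³ left
container 2: place C2 (21 m³), 9 m³ left
container 2: place C3 (7 m³), 2 m³ left
container 2: place C4 (2 m³), 0 m³ left
container 3: place C5 (7 m³), 23 m³ left
container 3: place C6 (20 m³), 3 m³ left
container 4: place C7 (7 m³), 23 m³ left
container 4: place C8 (3 m³), 20 m³ left
container 4: place C9 (8 m³), 12 m³ left
container 5: place C10 (21 m³), 9 m³ left
container 6: place C11 (21 m³), 9 m³ left
container 7: place C12 (18 m³), 12 m³ left
container 7: place C13 (9 m³), 3 m³ left
container 8: place C14 (22 m³), 8 m³ left
container 9: place C15 (22 m³), 8 m³ left
container 10: place C16 (18 m³), 12 m³ left
container 10: place C17 (8 m³), 4 m³ left
container 11: place C18 (5 m³), 25 m³ left
11 containers × 30 m³ = 330 m³; used 235 m³; unused 95 m³.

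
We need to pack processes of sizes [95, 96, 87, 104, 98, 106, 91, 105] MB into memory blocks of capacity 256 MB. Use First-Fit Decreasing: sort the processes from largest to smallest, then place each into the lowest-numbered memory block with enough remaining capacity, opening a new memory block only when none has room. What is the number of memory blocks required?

Sorted descending: 106, 105, 104, 98, 96, 95, 91, 87.
Put 106 MB in memory block 1; 150 MB remain.
Put 105 MB in memory block 1; 45 MB remain.
Put 104 MB in memory block 2; 152 MB remain.
Put 98 MB in memory block 2; 54 MB remain.
Put 96 MB in memory block 3; 160 MB remain.
Put 95 MB in memory block 3; 65 MB remain.
Put 91 MB in memory block 4; 165 MB remain.
Put 87 MB in memory block 4; 78 MB remain.

4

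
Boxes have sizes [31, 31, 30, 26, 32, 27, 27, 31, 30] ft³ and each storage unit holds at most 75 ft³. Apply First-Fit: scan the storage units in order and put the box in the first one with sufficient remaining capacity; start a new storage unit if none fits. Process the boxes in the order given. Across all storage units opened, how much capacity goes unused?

31 ft³ → storage unit 1 (remaining 44 ft³)
31 ft³ → storage unit 1 (remaining 13 ft³)
30 ft³ → storage unit 2 (remaining 45 ft³)
26 ft³ → storage unit 2 (remaining 19 ft³)
32 ft³ → storage unit 3 (remaining 43 ft³)
27 ft³ → storage unit 3 (remaining 16 ft³)
27 ft³ → storage unit 4 (remaining 48 ft³)
31 ft³ → storage unit 4 (remaining 17 ft³)
30 ft³ → storage unit 5 (remaining 45 ft³)
5 storage units × 75 ft³ = 375 ft³; used 265 ft³; unused 110 ft³.

110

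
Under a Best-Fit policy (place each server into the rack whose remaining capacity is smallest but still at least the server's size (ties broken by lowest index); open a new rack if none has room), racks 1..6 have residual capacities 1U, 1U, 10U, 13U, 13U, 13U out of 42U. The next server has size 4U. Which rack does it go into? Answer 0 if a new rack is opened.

Racks with room: rack 3 (10U), rack 4 (13U), rack 5 (13U), rack 6 (13U).
Tightest fit is rack 3 with 10U free.

3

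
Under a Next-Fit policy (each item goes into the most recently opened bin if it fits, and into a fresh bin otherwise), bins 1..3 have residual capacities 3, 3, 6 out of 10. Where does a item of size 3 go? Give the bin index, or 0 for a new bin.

Next-Fit only looks at bin 3, which has 6 free.
3 fits there.

3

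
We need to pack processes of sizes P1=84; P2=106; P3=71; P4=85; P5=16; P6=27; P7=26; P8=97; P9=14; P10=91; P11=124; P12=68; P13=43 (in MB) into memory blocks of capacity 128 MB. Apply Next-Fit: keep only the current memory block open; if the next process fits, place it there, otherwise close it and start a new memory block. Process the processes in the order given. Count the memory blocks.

Put P1 (84 MB) in memory block 1; 44 MB remain.
Put P2 (106 MB) in memory block 2; 22 MB remain.
Put P3 (71 MB) in memory block 3; 57 MB remain.
Put P4 (85 MB) in memory block 4; 43 MB remain.
Put P5 (16 MB) in memory block 4; 27 MB remain.
Put P6 (27 MB) in memory block 4; 0 MB remain.
Put P7 (26 MB) in memory block 5; 102 MB remain.
Put P8 (97 MB) in memory block 5; 5 MB remain.
Put P9 (14 MB) in memory block 6; 114 MB remain.
Put P10 (91 MB) in memory block 6; 23 MB remain.
Put P11 (124 MB) in memory block 7; 4 MB remain.
Put P12 (68 MB) in memory block 8; 60 MB remain.
Put P13 (43 MB) in memory block 8; 17 MB remain.

8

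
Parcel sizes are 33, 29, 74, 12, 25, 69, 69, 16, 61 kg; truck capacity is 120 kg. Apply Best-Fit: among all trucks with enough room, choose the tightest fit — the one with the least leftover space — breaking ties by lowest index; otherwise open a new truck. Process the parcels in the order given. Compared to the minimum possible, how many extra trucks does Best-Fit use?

1

Best-Fit: [33,29] [74,12,25] [69,16] [69] [61] → 5 trucks.
Total size 388 kg; any packing needs at least ⌈388/120⌉ = 4 trucks.
An optimal packing achieves that bound: [74,33,12] [69,29,16] [69,25] [61] → 4 trucks.
Excess: 5 − 4 = 1.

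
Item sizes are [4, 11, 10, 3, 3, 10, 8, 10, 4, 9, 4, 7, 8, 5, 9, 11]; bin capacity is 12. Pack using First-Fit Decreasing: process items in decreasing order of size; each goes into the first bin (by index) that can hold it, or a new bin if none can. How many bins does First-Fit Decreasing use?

11 bins

Sorted descending: 11, 11, 10, 10, 10, 9, 9, 8, 8, 7, 5, 4, 4, 4, 3, 3.
bin 1: place 11, 1 left
bin 2: place 11, 1 left
bin 3: place 10, 2 left
bin 4: place 10, 2 left
bin 5: place 10, 2 left
bin 6: place 9, 3 left
bin 7: place 9, 3 left
bin 8: place 8, 4 left
bin 9: place 8, 4 left
bin 10: place 7, 5 left
bin 10: place 5, 0 left
bin 8: place 4, 0 left
bin 9: place 4, 0 left
bin 11: place 4, 8 left
bin 6: place 3, 0 left
bin 7: place 3, 0 left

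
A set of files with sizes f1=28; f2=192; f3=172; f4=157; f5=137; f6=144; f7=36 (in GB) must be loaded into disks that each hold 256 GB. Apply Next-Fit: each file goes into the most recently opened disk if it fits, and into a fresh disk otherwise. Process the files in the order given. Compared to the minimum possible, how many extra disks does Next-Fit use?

0

Next-Fit: [28,192] [172] [157] [137] [144,36] → 5 disks.
5 files exceed 128 GB (half the capacity), and no two of those can share a disk, so at least 5 disks are needed.
So 5 is already optimal.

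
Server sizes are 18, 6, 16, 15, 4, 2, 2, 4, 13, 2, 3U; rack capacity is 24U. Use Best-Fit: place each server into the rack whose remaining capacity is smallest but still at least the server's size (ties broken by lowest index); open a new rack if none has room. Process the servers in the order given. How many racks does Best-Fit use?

Put 18U in rack 1; 6U remain.
Put 6U in rack 1; 0U remain.
Put 16U in rack 2; 8U remain.
Put 15U in rack 3; 9U remain.
Put 4U in rack 2; 4U remain.
Put 2U in rack 2; 2U remain.
Put 2U in rack 2; 0U remain.
Put 4U in rack 3; 5U remain.
Put 13U in rack 4; 11U remain.
Put 2U in rack 3; 3U remain.
Put 3U in rack 3; 0U remain.
Final racks: [18,6] [16,4,2,2] [15,4,2,3] [13].

4 racks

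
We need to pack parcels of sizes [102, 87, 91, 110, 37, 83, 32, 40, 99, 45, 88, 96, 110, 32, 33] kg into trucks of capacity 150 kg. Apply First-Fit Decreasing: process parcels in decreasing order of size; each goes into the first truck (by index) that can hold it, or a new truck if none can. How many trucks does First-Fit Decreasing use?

Sorted descending: 110, 110, 102, 99, 96, 91, 88, 87, 83, 45, 40, 37, 33, 32, 32.
Put 110 kg in truck 1; 40 kg remain.
Put 110 kg in truck 2; 40 kg remain.
Put 102 kg in truck 3; 48 kg remain.
Put 99 kg in truck 4; 51 kg remain.
Put 96 kg in truck 5; 54 kg remain.
Put 91 kg in truck 6; 59 kg remain.
Put 88 kg in truck 7; 62 kg remain.
Put 87 kg in truck 8; 63 kg remain.
Put 83 kg in truck 9; 67 kg remain.
Put 45 kg in truck 3; 3 kg remain.
Put 40 kg in truck 1; 0 kg remain.
Put 37 kg in truck 2; 3 kg remain.
Put 33 kg in truck 4; 18 kg remain.
Put 32 kg in truck 5; 22 kg remain.
Put 32 kg in truck 6; 27 kg remain.
Final trucks: [110,40] [110,37] [102,45] [99,33] [96,32] [91,32] [88] [87] [83].

9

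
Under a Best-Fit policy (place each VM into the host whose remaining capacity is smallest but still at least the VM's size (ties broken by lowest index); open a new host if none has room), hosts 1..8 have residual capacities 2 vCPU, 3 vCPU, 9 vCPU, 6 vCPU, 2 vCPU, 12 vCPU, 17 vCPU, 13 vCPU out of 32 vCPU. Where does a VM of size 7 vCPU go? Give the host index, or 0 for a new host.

Hosts with room: host 3 (9 vCPU), host 6 (12 vCPU), host 7 (17 vCPU), host 8 (13 vCPU).
Tightest fit is host 3 with 9 vCPU free.

3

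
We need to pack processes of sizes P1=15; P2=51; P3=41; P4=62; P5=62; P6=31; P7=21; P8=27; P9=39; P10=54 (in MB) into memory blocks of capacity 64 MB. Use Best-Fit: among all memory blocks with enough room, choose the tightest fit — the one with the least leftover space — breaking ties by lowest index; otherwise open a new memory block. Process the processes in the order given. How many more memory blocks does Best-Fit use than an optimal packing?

Best-Fit: [15,41] [51] [62] [62] [31,21] [27] [39] [54] → 8 memory blocks.
Total size 403 MB; any packing needs at least ⌈403/64⌉ = 7 memory blocks.
An optimal packing achieves that bound: [62] [62] [54] [51] [41,21] [39,15] [31,27] → 7 memory blocks.
Excess: 8 − 7 = 1.

1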